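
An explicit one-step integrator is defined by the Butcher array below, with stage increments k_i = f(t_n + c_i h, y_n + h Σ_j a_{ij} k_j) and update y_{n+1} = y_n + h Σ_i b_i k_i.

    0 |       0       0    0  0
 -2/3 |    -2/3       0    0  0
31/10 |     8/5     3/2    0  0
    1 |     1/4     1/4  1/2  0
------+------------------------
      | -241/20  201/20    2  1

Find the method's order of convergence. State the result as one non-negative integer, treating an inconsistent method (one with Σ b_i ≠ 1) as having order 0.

b = (-241/20, 201/20, 2, 1)
c = (0, -2/3, 31/10, 1)
Ac = (0, 0, -1, 83/60)
Σ b_i: (-241/20)·1 + 201/20·1 + 2·1 + 1·1 = 1 ✓
b·c: 201/20·(-2/3) + 2·31/10 + 1·1 = 1/2 ✓
b·c²: 201/20·4/9 + 2·961/100 + 1·1 = 3703/150 ≠ 1/3 ⇒ order 2.
b·Ac: 2·(-1) + 1·83/60 = -37/60 ≠ 1/6

2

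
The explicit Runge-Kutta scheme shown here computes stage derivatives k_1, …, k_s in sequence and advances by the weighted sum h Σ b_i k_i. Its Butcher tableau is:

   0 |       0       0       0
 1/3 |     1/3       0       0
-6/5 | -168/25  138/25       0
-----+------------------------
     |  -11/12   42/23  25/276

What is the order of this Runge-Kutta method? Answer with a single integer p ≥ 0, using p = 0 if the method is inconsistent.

b = (-11/12, 42/23, 25/276)
c = (0, 1/3, -6/5)
Ac = (0, 0, 46/25)
Σ b_i: (-11/12)·1 + 42/23·1 + 25/276·1 = 1 ✓
b·c: 42/23·1/3 + 25/276·(-6/5) = 1/2 ✓
b·c²: 42/23·1/9 + 25/276·36/25 = 1/3 ✓
b·Ac: 25/276·46/25 = 1/6 ✓; 3 stages ⇒ order 3.

3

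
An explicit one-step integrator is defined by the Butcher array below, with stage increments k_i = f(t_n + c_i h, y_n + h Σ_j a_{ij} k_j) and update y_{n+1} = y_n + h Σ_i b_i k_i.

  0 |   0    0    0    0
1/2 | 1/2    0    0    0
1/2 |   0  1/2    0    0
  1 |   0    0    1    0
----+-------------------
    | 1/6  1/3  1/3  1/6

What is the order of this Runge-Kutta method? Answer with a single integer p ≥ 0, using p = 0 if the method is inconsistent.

4

b = (1/6, 1/3, 1/3, 1/6)
c = (0, 1/2, 1/2, 1)
Ac = (0, 0, 1/4, 1/2)
Σ b_i: 1/6·1 + 1/3·1 + 1/3·1 + 1/6·1 = 1 ✓
b·c: 1/3·1/2 + 1/3·1/2 + 1/6·1 = 1/2 ✓
b·c²: 1/3·1/4 + 1/3·1/4 + 1/6·1 = 1/3 ✓
b·Ac: 1/3·1/4 + 1/6·1/2 = 1/6 ✓
b·c³: 1/3·1/8 + 1/3·1/8 + 1/6·1 = 1/4 ✓
b·(c∘Ac): 1/3·1/8 + 1/6·1/2 = 1/8 ✓
b·Ac²: 1/3·1/8 + 1/6·1/4 = 1/12 ✓
b·A²c: 1/6·1/4 = 1/24 ✓; 4 stages ⇒ order 4.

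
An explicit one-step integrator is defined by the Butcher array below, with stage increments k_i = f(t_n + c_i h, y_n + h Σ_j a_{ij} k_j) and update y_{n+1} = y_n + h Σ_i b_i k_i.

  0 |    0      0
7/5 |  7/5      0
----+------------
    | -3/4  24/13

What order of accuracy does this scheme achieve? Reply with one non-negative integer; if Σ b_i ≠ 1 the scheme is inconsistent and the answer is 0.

0

b = (-3/4, 24/13)
c = (0, 7/5)
Σ b_i: (-3/4)·1 + 24/13·1 = 57/52 ≠ 1 ⇒ order 0.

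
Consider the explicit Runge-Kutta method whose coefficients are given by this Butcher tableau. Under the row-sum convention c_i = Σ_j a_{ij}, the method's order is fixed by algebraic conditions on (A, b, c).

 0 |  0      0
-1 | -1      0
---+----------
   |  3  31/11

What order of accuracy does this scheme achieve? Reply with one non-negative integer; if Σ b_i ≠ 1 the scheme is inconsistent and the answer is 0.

0

b = (3, 31/11)
c = (0, -1)
Σ b_i: 3·1 + 31/11·1 = 64/11 ≠ 1 ⇒ order 0.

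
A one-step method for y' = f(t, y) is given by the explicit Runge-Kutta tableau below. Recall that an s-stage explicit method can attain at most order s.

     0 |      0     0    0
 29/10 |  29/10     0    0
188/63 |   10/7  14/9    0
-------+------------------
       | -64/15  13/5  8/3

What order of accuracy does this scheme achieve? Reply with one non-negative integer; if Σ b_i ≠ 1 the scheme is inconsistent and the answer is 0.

b = (-64/15, 13/5, 8/3)
c = (0, 29/10, 188/63)
Ac = (0, 0, 203/45)
Σ b_i: (-64/15)·1 + 13/5·1 + 8/3·1 = 1 ✓
b·c: 13/5·29/10 + 8/3·188/63 = 146453/9450 ≠ 1/2 ⇒ order 1.

1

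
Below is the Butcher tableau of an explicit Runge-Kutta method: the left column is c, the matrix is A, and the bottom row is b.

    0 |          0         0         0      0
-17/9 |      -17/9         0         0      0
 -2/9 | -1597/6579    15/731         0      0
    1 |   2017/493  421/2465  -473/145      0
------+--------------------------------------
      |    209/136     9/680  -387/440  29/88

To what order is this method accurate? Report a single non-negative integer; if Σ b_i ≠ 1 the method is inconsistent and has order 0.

4

b = (209/136, 9/680, -387/440, 29/88)
c = (0, -17/9, -2/9, 1)
Ac = (0, 0, -5/129, 35/87)
Σ b_i: 209/136·1 + 9/680·1 + (-387/440)·1 + 29/88·1 = 1 ✓
b·c: 9/680·(-17/9) + (-387/440)·(-2/9) + 29/88·1 = 1/2 ✓
b·c²: 9/680·289/81 + (-387/440)·4/81 + 29/88·1 = 1/3 ✓
b·Ac: (-387/440)·(-5/129) + 29/88·35/87 = 1/6 ✓
b·c³: 9/680·(-4913/729) + (-387/440)·(-8/729) + 29/88·1 = 1/4 ✓
b·(c∘Ac): (-387/440)·10/1161 + 29/88·35/87 = 1/8 ✓
b·Ac²: (-387/440)·85/1161 + 29/88·13/29 = 1/12 ✓
b·A²c: 29/88·11/87 = 1/24 ✓; 4 stages ⇒ order 4.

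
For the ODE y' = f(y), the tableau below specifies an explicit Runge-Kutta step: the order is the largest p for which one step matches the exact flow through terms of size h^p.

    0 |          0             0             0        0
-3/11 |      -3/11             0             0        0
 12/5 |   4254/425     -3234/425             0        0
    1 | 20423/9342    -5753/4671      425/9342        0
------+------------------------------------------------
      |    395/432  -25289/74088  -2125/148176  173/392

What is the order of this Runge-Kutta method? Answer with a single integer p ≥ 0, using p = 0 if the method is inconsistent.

b = (395/432, -25289/74088, -2125/148176, 173/392)
c = (0, -3/11, 12/5, 1)
Ac = (0, 0, 882/425, 77/173)
Σ b_i: 395/432·1 + (-25289/74088)·1 + (-2125/148176)·1 + 173/392·1 = 1 ✓
b·c: (-25289/74088)·(-3/11) + (-2125/148176)·12/5 + 173/392·1 = 1/2 ✓
b·c²: (-25289/74088)·9/121 + (-2125/148176)·144/25 + 173/392·1 = 1/3 ✓
b·Ac: (-2125/148176)·882/425 + 173/392·77/173 = 1/6 ✓
b·c³: (-25289/74088)·(-27/1331) + (-2125/148176)·1728/125 + 173/392·1 = 1/4 ✓
b·(c∘Ac): (-2125/148176)·10584/2125 + 173/392·77/173 = 1/8 ✓
b·Ac²: (-2125/148176)·(-2646/4675) + 173/392·973/5709 = 1/12 ✓
b·A²c: 173/392·49/519 = 1/24 ✓; 4 stages ⇒ order 4.

4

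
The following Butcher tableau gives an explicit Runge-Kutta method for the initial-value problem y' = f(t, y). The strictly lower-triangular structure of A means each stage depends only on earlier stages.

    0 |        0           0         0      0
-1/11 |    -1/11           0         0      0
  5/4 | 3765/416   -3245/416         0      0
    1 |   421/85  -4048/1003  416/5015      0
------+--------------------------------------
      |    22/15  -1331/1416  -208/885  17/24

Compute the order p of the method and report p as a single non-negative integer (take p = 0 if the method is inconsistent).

4

b = (22/15, -1331/1416, -208/885, 17/24)
c = (0, -1/11, 5/4, 1)
Ac = (0, 0, 295/416, 8/17)
Σ b_i: 22/15·1 + (-1331/1416)·1 + (-208/885)·1 + 17/24·1 = 1 ✓
b·c: (-1331/1416)·(-1/11) + (-208/885)·5/4 + 17/24·1 = 1/2 ✓
b·c²: (-1331/1416)·1/121 + (-208/885)·25/16 + 17/24·1 = 1/3 ✓
b·Ac: (-208/885)·295/416 + 17/24·8/17 = 1/6 ✓
b·c³: (-1331/1416)·(-1/1331) + (-208/885)·125/64 + 17/24·1 = 1/4 ✓
b·(c∘Ac): (-208/885)·1475/1664 + 17/24·8/17 = 1/8 ✓
b·Ac²: (-208/885)·(-295/4576) + 17/24·18/187 = 1/12 ✓
b·A²c: 17/24·1/17 = 1/24 ✓; 4 stages ⇒ order 4.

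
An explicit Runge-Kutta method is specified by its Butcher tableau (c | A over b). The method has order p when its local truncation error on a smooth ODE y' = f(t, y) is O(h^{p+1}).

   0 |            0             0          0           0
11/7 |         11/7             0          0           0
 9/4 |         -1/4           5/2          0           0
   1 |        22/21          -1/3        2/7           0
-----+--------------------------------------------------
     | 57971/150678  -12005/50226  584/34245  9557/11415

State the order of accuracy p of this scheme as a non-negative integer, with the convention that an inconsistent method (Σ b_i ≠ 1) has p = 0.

b = (57971/150678, -12005/50226, 584/34245, 9557/11415)
c = (0, 11/7, 9/4, 1)
Ac = (0, 0, 55/14, 5/42)
Σ b_i: 57971/150678·1 + (-12005/50226)·1 + 584/34245·1 + 9557/11415·1 = 1 ✓
b·c: (-12005/50226)·11/7 + 584/34245·9/4 + 9557/11415·1 = 1/2 ✓
b·c²: (-12005/50226)·121/49 + 584/34245·81/16 + 9557/11415·1 = 1/3 ✓
b·Ac: 584/34245·55/14 + 9557/11415·5/42 = 1/6 ✓
b·c³: (-12005/50226)·1331/343 + 584/34245·729/64 + 9557/11415·1 = 633/6088 ≠ 1/4 ⇒ order 3.
b·(c∘Ac): 584/34245·495/56 + 9557/11415·5/42 = 24011/95886 ≠ 1/8
b·Ac²: 584/34245·605/98 + 9557/11415·733/1176 = 2806187/4474680 ≠ 1/12
b·A²c: 9557/11415·55/49 = 105127/111867 ≠ 1/24

3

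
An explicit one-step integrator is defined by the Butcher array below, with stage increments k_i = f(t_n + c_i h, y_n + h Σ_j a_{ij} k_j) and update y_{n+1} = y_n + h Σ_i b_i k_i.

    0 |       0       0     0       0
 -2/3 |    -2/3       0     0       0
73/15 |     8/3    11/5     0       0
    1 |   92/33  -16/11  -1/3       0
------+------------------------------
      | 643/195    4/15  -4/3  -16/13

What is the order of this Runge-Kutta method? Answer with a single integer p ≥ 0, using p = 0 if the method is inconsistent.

1

b = (643/195, 4/15, -4/3, -16/13)
c = (0, -2/3, 73/15, 1)
Ac = (0, 0, -22/15, -323/495)
Σ b_i: 643/195·1 + 4/15·1 + (-4/3)·1 + (-16/13)·1 = 1 ✓
b·c: 4/15·(-2/3) + (-4/3)·73/15 + (-16/13)·1 = -308/39 ≠ 1/2 ⇒ order 1.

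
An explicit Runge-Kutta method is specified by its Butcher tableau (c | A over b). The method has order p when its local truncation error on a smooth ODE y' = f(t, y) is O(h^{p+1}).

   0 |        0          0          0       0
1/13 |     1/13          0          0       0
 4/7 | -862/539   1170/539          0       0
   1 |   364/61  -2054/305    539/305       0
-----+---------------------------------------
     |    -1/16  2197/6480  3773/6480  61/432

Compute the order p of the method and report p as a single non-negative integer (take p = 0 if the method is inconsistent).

4

b = (-1/16, 2197/6480, 3773/6480, 61/432)
c = (0, 1/13, 4/7, 1)
Ac = (0, 0, 90/539, 30/61)
Σ b_i: (-1/16)·1 + 2197/6480·1 + 3773/6480·1 + 61/432·1 = 1 ✓
b·c: 2197/6480·1/13 + 3773/6480·4/7 + 61/432·1 = 1/2 ✓
b·c²: 2197/6480·1/169 + 3773/6480·16/49 + 61/432·1 = 1/3 ✓
b·Ac: 3773/6480·90/539 + 61/432·30/61 = 1/6 ✓
b·c³: 2197/6480·1/2197 + 3773/6480·64/343 + 61/432·1 = 1/4 ✓
b·(c∘Ac): 3773/6480·360/3773 + 61/432·30/61 = 1/8 ✓
b·Ac²: 3773/6480·90/7007 + 61/432·426/793 = 1/12 ✓
b·A²c: 61/432·18/61 = 1/24 ✓; 4 stages ⇒ order 4.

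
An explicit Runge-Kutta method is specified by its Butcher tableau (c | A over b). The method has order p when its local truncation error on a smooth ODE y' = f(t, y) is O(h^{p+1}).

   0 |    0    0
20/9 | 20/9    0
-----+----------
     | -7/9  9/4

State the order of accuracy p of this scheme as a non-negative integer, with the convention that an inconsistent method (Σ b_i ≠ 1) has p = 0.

0

b = (-7/9, 9/4)
c = (0, 20/9)
Σ b_i: (-7/9)·1 + 9/4·1 = 53/36 ≠ 1 ⇒ order 0.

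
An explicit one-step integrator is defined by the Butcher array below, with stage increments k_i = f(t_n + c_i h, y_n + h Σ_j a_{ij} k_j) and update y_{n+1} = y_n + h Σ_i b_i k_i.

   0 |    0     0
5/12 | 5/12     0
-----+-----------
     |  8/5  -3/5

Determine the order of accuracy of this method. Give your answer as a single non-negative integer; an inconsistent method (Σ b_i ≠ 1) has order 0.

b = (8/5, -3/5)
c = (0, 5/12)
Σ b_i: 8/5·1 + (-3/5)·1 = 1 ✓
b·c: (-3/5)·5/12 = -1/4 ≠ 1/2 ⇒ order 1.

1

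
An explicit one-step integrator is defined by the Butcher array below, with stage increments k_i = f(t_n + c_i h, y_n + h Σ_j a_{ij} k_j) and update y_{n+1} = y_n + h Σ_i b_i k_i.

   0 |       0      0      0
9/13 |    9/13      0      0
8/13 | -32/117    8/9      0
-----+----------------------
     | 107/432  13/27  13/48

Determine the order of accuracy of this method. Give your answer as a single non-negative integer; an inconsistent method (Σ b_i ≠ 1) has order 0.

3

b = (107/432, 13/27, 13/48)
c = (0, 9/13, 8/13)
Ac = (0, 0, 8/13)
Σ b_i: 107/432·1 + 13/27·1 + 13/48·1 = 1 ✓
b·c: 13/27·9/13 + 13/48·8/13 = 1/2 ✓
b·c²: 13/27·81/169 + 13/48·64/169 = 1/3 ✓
b·Ac: 13/48·8/13 = 1/6 ✓; 3 stages ⇒ order 3.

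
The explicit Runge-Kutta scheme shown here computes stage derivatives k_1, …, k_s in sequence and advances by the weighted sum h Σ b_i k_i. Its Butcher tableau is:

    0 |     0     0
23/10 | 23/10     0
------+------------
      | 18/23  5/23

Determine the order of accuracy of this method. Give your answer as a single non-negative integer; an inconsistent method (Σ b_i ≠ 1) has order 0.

b = (18/23, 5/23)
c = (0, 23/10)
Σ b_i: 18/23·1 + 5/23·1 = 1 ✓
b·c: 5/23·23/10 = 1/2 ✓; 2 stages ⇒ order 2.

2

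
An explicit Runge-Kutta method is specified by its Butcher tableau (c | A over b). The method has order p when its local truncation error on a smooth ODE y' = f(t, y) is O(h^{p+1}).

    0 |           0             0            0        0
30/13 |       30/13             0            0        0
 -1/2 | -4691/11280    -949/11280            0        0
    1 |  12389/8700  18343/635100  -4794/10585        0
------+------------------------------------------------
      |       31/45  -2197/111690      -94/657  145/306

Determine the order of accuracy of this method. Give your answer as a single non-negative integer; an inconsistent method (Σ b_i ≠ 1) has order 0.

b = (31/45, -2197/111690, -94/657, 145/306)
c = (0, 30/13, -1/2, 1)
Ac = (0, 0, -73/376, 17/58)
Σ b_i: 31/45·1 + (-2197/111690)·1 + (-94/657)·1 + 145/306·1 = 1 ✓
b·c: (-2197/111690)·30/13 + (-94/657)·(-1/2) + 145/306·1 = 1/2 ✓
b·c²: (-2197/111690)·900/169 + (-94/657)·1/4 + 145/306·1 = 1/3 ✓
b·Ac: (-94/657)·(-73/376) + 145/306·17/58 = 1/6 ✓
b·c³: (-2197/111690)·27000/2197 + (-94/657)·(-1/8) + 145/306·1 = 1/4 ✓
b·(c∘Ac): (-94/657)·73/752 + 145/306·17/58 = 1/8 ✓
b·Ac²: (-94/657)·(-1095/2444) + 145/306·153/3770 = 1/12 ✓
b·A²c: 145/306·51/580 = 1/24 ✓; 4 stages ⇒ order 4.

4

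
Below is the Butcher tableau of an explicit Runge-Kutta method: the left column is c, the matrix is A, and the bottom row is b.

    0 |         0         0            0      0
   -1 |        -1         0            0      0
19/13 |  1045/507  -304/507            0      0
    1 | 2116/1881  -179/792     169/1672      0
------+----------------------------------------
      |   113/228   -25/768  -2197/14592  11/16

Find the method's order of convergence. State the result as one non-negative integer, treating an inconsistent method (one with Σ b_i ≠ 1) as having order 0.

b = (113/228, -25/768, -2197/14592, 11/16)
c = (0, -1, 19/13, 1)
Ac = (0, 0, 304/507, 37/99)
Σ b_i: 113/228·1 + (-25/768)·1 + (-2197/14592)·1 + 11/16·1 = 1 ✓
b·c: (-25/768)·(-1) + (-2197/14592)·19/13 + 11/16·1 = 1/2 ✓
b·c²: (-25/768)·1 + (-2197/14592)·361/169 + 11/16·1 = 1/3 ✓
b·Ac: (-2197/14592)·304/507 + 11/16·37/99 = 1/6 ✓
b·c³: (-25/768)·(-1) + (-2197/14592)·6859/2197 + 11/16·1 = 1/4 ✓
b·(c∘Ac): (-2197/14592)·5776/6591 + 11/16·37/99 = 1/8 ✓
b·Ac²: (-2197/14592)·(-304/507) + 11/16·(-1/99) = 1/12 ✓
b·A²c: 11/16·2/33 = 1/24 ✓; 4 stages ⇒ order 4.

4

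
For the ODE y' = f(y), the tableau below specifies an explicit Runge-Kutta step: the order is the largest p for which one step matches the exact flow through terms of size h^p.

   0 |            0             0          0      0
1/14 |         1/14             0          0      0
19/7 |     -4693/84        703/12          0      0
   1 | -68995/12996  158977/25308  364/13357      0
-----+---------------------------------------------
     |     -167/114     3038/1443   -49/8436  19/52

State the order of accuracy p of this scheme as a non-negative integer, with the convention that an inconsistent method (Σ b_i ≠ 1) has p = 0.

b = (-167/114, 3038/1443, -49/8436, 19/52)
c = (0, 1/14, 19/7, 1)
Ac = (0, 0, 703/168, 715/1368)
Σ b_i: (-167/114)·1 + 3038/1443·1 + (-49/8436)·1 + 19/52·1 = 1 ✓
b·c: 3038/1443·1/14 + (-49/8436)·19/7 + 19/52·1 = 1/2 ✓
b·c²: 3038/1443·1/196 + (-49/8436)·361/49 + 19/52·1 = 1/3 ✓
b·Ac: (-49/8436)·703/168 + 19/52·715/1368 = 1/6 ✓
b·c³: 3038/1443·1/2744 + (-49/8436)·6859/343 + 19/52·1 = 1/4 ✓
b·(c∘Ac): (-49/8436)·13357/1176 + 19/52·715/1368 = 1/8 ✓
b·Ac²: (-49/8436)·703/2352 + 19/52·637/2736 = 1/12 ✓
b·A²c: 19/52·13/114 = 1/24 ✓; 4 stages ⇒ order 4.

4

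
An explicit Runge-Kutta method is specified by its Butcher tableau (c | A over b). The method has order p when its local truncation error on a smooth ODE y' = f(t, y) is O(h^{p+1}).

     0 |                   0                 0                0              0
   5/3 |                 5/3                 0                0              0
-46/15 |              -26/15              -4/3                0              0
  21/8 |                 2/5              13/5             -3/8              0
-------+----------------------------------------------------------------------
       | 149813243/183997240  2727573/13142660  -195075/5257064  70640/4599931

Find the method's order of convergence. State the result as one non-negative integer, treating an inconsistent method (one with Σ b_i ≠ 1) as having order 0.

3

b = (149813243/183997240, 2727573/13142660, -195075/5257064, 70640/4599931)
c = (0, 5/3, -46/15, 21/8)
Ac = (0, 0, -20/9, 329/60)
Σ b_i: 149813243/183997240·1 + 2727573/13142660·1 + (-195075/5257064)·1 + 70640/4599931·1 = 1 ✓
b·c: 2727573/13142660·5/3 + (-195075/5257064)·(-46/15) + 70640/4599931·21/8 = 1/2 ✓
b·c²: 2727573/13142660·25/9 + (-195075/5257064)·2116/225 + 70640/4599931·441/64 = 1/3 ✓
b·Ac: (-195075/5257064)·(-20/9) + 70640/4599931·329/60 = 1/6 ✓
b·c³: 2727573/13142660·125/27 + (-195075/5257064)·(-97336/3375) + 70640/4599931·9261/512 = 94987903/41142240 ≠ 1/4 ⇒ order 3.
b·(c∘Ac): (-195075/5257064)·184/27 + 70640/4599931·2303/160 = -41843/1314266 ≠ 1/8
b·Ac²: (-195075/5257064)·(-100/27) + 70640/4599931·1663/450 = 3495293/17999730 ≠ 1/12
b·A²c: 70640/4599931·5/6 = 176600/13799793 ≠ 1/24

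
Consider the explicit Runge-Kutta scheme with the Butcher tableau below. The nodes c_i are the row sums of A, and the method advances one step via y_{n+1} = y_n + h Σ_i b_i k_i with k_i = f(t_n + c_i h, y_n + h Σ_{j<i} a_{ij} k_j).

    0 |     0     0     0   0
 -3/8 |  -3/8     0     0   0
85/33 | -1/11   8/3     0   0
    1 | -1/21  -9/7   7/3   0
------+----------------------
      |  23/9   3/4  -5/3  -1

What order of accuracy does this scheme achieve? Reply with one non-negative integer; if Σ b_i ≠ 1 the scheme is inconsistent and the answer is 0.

0

b = (23/9, 3/4, -5/3, -1)
c = (0, -3/8, 85/33, 1)
Ac = (0, 0, -1, 35993/5544)
Σ b_i: 23/9·1 + 3/4·1 + (-5/3)·1 + (-1)·1 = 23/36 ≠ 1 ⇒ order 0.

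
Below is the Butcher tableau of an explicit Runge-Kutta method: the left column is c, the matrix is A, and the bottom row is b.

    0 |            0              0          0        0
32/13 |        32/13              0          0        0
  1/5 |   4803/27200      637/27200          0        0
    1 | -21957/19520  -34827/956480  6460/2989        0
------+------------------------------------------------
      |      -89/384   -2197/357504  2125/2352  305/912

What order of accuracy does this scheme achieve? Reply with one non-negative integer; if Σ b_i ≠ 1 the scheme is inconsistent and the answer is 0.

b = (-89/384, -2197/357504, 2125/2352, 305/912)
c = (0, 32/13, 1/5, 1)
Ac = (0, 0, 49/850, 209/610)
Σ b_i: (-89/384)·1 + (-2197/357504)·1 + 2125/2352·1 + 305/912·1 = 1 ✓
b·c: (-2197/357504)·32/13 + 2125/2352·1/5 + 305/912·1 = 1/2 ✓
b·c²: (-2197/357504)·1024/169 + 2125/2352·1/25 + 305/912·1 = 1/3 ✓
b·Ac: 2125/2352·49/850 + 305/912·209/610 = 1/6 ✓
b·c³: (-2197/357504)·32768/2197 + 2125/2352·1/125 + 305/912·1 = 1/4 ✓
b·(c∘Ac): 2125/2352·49/4250 + 305/912·209/610 = 1/8 ✓
b·Ac²: 2125/2352·784/5525 + 305/912·(-532/3965) = 1/12 ✓
b·A²c: 305/912·38/305 = 1/24 ✓; 4 stages ⇒ order 4.

4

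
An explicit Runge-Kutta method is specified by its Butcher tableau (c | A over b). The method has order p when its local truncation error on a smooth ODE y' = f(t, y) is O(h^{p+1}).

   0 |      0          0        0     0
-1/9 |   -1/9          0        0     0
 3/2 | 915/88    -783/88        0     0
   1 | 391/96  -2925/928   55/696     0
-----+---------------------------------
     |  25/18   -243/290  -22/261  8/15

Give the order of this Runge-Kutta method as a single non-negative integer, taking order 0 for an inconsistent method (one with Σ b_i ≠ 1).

b = (25/18, -243/290, -22/261, 8/15)
c = (0, -1/9, 3/2, 1)
Ac = (0, 0, 87/88, 15/32)
Σ b_i: 25/18·1 + (-243/290)·1 + (-22/261)·1 + 8/15·1 = 1 ✓
b·c: (-243/290)·(-1/9) + (-22/261)·3/2 + 8/15·1 = 1/2 ✓
b·c²: (-243/290)·1/81 + (-22/261)·9/4 + 8/15·1 = 1/3 ✓
b·Ac: (-22/261)·87/88 + 8/15·15/32 = 1/6 ✓
b·c³: (-243/290)·(-1/729) + (-22/261)·27/8 + 8/15·1 = 1/4 ✓
b·(c∘Ac): (-22/261)·261/176 + 8/15·15/32 = 1/8 ✓
b·Ac²: (-22/261)·(-29/264) + 8/15·5/36 = 1/12 ✓
b·A²c: 8/15·5/64 = 1/24 ✓; 4 stages ⇒ order 4.

4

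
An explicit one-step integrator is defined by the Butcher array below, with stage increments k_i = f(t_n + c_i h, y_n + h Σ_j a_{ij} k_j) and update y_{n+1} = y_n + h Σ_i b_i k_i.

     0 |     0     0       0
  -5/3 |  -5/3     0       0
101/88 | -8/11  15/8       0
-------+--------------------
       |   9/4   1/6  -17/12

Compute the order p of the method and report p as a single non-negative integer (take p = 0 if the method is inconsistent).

1

b = (9/4, 1/6, -17/12)
c = (0, -5/3, 101/88)
Ac = (0, 0, -25/8)
Σ b_i: 9/4·1 + 1/6·1 + (-17/12)·1 = 1 ✓
b·c: 1/6·(-5/3) + (-17/12)·101/88 = -6031/3168 ≠ 1/2 ⇒ order 1.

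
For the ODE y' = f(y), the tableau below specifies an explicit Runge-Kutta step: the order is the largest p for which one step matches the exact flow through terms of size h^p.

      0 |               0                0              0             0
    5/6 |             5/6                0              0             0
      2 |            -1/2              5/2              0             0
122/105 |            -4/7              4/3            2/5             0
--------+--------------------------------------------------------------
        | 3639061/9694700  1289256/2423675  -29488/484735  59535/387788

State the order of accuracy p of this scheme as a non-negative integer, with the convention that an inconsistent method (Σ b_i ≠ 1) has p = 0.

b = (3639061/9694700, 1289256/2423675, -29488/484735, 59535/387788)
c = (0, 5/6, 2, 122/105)
Ac = (0, 0, 25/12, 86/45)
Σ b_i: 3639061/9694700·1 + 1289256/2423675·1 + (-29488/484735)·1 + 59535/387788·1 = 1 ✓
b·c: 1289256/2423675·5/6 + (-29488/484735)·2 + 59535/387788·122/105 = 1/2 ✓
b·c²: 1289256/2423675·25/36 + (-29488/484735)·4 + 59535/387788·14884/11025 = 1/3 ✓
b·Ac: (-29488/484735)·25/12 + 59535/387788·86/45 = 1/6 ✓
b·c³: 1289256/2423675·125/216 + (-29488/484735)·8 + 59535/387788·1815848/1157625 = 9465287/152691525 ≠ 1/4 ⇒ order 3.
b·(c∘Ac): (-29488/484735)·25/6 + 59535/387788·10492/4725 = 127147/1454205 ≠ 1/8
b·Ac²: (-29488/484735)·125/72 + 59535/387788·341/135 = 984829/3490092 ≠ 1/12
b·A²c: 59535/387788·5/6 = 99225/775576 ≠ 1/24

3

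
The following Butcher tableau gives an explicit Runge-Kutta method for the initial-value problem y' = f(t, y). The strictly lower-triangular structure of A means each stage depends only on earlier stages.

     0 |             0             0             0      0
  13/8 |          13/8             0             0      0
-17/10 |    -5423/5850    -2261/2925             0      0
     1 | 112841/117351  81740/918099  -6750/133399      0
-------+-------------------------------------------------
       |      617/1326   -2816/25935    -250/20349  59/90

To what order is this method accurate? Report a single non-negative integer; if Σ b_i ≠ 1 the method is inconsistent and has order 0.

4

b = (617/1326, -2816/25935, -250/20349, 59/90)
c = (0, 13/8, -17/10, 1)
Ac = (0, 0, -2261/1800, 245/1062)
Σ b_i: 617/1326·1 + (-2816/25935)·1 + (-250/20349)·1 + 59/90·1 = 1 ✓
b·c: (-2816/25935)·13/8 + (-250/20349)·(-17/10) + 59/90·1 = 1/2 ✓
b·c²: (-2816/25935)·169/64 + (-250/20349)·289/100 + 59/90·1 = 1/3 ✓
b·Ac: (-250/20349)·(-2261/1800) + 59/90·245/1062 = 1/6 ✓
b·c³: (-2816/25935)·2197/512 + (-250/20349)·(-4913/1000) + 59/90·1 = 1/4 ✓
b·(c∘Ac): (-250/20349)·38437/18000 + 59/90·245/1062 = 1/8 ✓
b·Ac²: (-250/20349)·(-29393/14400) + 59/90·755/8496 = 1/12 ✓
b·A²c: 59/90·15/236 = 1/24 ✓; 4 stages ⇒ order 4.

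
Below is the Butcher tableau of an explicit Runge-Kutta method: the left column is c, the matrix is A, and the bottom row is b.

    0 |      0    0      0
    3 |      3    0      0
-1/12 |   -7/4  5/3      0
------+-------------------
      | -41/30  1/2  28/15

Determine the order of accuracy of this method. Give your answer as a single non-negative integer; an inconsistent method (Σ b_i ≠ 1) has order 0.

b = (-41/30, 1/2, 28/15)
c = (0, 3, -1/12)
Ac = (0, 0, 5)
Σ b_i: (-41/30)·1 + 1/2·1 + 28/15·1 = 1 ✓
b·c: 1/2·3 + 28/15·(-1/12) = 121/90 ≠ 1/2 ⇒ order 1.

1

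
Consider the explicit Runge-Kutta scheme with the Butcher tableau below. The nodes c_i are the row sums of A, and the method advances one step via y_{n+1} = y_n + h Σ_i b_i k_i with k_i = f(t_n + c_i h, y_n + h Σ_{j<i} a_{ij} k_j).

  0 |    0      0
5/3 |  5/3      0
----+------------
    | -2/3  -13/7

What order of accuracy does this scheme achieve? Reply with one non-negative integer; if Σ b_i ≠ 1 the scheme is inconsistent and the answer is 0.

0

b = (-2/3, -13/7)
c = (0, 5/3)
Σ b_i: (-2/3)·1 + (-13/7)·1 = -53/21 ≠ 1 ⇒ order 0.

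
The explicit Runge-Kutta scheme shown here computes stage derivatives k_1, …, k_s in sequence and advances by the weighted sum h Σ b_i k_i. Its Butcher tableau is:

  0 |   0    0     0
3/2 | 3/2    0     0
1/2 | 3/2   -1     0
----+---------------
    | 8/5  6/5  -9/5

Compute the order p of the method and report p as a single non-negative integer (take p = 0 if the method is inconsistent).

b = (8/5, 6/5, -9/5)
c = (0, 3/2, 1/2)
Ac = (0, 0, -3/2)
Σ b_i: 8/5·1 + 6/5·1 + (-9/5)·1 = 1 ✓
b·c: 6/5·3/2 + (-9/5)·1/2 = 9/10 ≠ 1/2 ⇒ order 1.

1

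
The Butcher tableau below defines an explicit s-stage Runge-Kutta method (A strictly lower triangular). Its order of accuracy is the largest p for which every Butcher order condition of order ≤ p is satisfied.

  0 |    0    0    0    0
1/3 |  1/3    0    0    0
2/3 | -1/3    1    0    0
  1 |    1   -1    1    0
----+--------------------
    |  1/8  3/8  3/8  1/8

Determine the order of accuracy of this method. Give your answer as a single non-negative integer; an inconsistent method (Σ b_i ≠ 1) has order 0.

4

b = (1/8, 3/8, 3/8, 1/8)
c = (0, 1/3, 2/3, 1)
Ac = (0, 0, 1/3, 1/3)
Σ b_i: 1/8·1 + 3/8·1 + 3/8·1 + 1/8·1 = 1 ✓
b·c: 3/8·1/3 + 3/8·2/3 + 1/8·1 = 1/2 ✓
b·c²: 3/8·1/9 + 3/8·4/9 + 1/8·1 = 1/3 ✓
b·Ac: 3/8·1/3 + 1/8·1/3 = 1/6 ✓
b·c³: 3/8·1/27 + 3/8·8/27 + 1/8·1 = 1/4 ✓
b·(c∘Ac): 3/8·2/9 + 1/8·1/3 = 1/8 ✓
b·Ac²: 3/8·1/9 + 1/8·1/3 = 1/12 ✓
b·A²c: 1/8·1/3 = 1/24 ✓; 4 stages ⇒ order 4.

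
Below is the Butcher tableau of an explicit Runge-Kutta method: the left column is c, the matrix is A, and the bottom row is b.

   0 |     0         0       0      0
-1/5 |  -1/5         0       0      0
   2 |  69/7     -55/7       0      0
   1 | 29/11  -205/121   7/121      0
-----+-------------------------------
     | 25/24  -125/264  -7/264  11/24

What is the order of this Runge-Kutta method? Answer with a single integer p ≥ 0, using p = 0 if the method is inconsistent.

4

b = (25/24, -125/264, -7/264, 11/24)
c = (0, -1/5, 2, 1)
Ac = (0, 0, 11/7, 5/11)
Σ b_i: 25/24·1 + (-125/264)·1 + (-7/264)·1 + 11/24·1 = 1 ✓
b·c: (-125/264)·(-1/5) + (-7/264)·2 + 11/24·1 = 1/2 ✓
b·c²: (-125/264)·1/25 + (-7/264)·4 + 11/24·1 = 1/3 ✓
b·Ac: (-7/264)·11/7 + 11/24·5/11 = 1/6 ✓
b·c³: (-125/264)·(-1/125) + (-7/264)·8 + 11/24·1 = 1/4 ✓
b·(c∘Ac): (-7/264)·22/7 + 11/24·5/11 = 1/8 ✓
b·Ac²: (-7/264)·(-11/35) + 11/24·9/55 = 1/12 ✓
b·A²c: 11/24·1/11 = 1/24 ✓; 4 stages ⇒ order 4.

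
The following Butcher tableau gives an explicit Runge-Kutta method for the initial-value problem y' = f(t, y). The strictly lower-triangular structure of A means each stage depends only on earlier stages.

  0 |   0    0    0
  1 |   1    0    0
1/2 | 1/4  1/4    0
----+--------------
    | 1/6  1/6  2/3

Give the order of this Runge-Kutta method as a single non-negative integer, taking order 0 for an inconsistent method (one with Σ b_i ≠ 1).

b = (1/6, 1/6, 2/3)
c = (0, 1, 1/2)
Ac = (0, 0, 1/4)
Σ b_i: 1/6·1 + 1/6·1 + 2/3·1 = 1 ✓
b·c: 1/6·1 + 2/3·1/2 = 1/2 ✓
b·c²: 1/6·1 + 2/3·1/4 = 1/3 ✓
b·Ac: 2/3·1/4 = 1/6 ✓; 3 stages ⇒ order 3.

3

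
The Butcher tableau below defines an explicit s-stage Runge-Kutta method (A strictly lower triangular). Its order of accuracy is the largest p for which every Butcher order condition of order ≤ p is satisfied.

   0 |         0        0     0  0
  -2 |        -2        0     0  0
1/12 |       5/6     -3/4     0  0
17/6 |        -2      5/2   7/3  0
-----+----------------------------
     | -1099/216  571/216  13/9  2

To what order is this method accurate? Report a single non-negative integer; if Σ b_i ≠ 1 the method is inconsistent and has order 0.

2

b = (-1099/216, 571/216, 13/9, 2)
c = (0, -2, 1/12, 17/6)
Ac = (0, 0, 3/2, -173/36)
Σ b_i: (-1099/216)·1 + 571/216·1 + 13/9·1 + 2·1 = 1 ✓
b·c: 571/216·(-2) + 13/9·1/12 + 2·17/6 = 1/2 ✓
b·c²: 571/216·4 + 13/9·1/144 + 2·289/36 = 34525/1296 ≠ 1/3 ⇒ order 2.
b·Ac: 13/9·3/2 + 2·(-173/36) = -67/9 ≠ 1/6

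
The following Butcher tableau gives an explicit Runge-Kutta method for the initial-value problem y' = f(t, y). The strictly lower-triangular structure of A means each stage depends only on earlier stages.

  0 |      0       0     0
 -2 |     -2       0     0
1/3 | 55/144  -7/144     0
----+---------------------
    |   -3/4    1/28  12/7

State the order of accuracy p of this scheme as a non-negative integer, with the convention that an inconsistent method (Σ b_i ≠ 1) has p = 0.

3

b = (-3/4, 1/28, 12/7)
c = (0, -2, 1/3)
Ac = (0, 0, 7/72)
Σ b_i: (-3/4)·1 + 1/28·1 + 12/7·1 = 1 ✓
b·c: 1/28·(-2) + 12/7·1/3 = 1/2 ✓
b·c²: 1/28·4 + 12/7·1/9 = 1/3 ✓
b·Ac: 12/7·7/72 = 1/6 ✓; 3 stages ⇒ order 3.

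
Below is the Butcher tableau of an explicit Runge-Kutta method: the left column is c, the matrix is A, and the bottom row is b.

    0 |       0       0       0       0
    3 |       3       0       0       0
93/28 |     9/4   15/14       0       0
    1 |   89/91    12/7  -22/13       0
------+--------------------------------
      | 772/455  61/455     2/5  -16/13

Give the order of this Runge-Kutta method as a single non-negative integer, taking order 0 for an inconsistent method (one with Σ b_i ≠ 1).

2

b = (772/455, 61/455, 2/5, -16/13)
c = (0, 3, 93/28, 1)
Ac = (0, 0, 45/14, -87/182)
Σ b_i: 772/455·1 + 61/455·1 + 2/5·1 + (-16/13)·1 = 1 ✓
b·c: 61/455·3 + 2/5·93/28 + (-16/13)·1 = 1/2 ✓
b·c²: 61/455·9 + 2/5·8649/784 + (-16/13)·1 = 111821/25480 ≠ 1/3 ⇒ order 2.
b·Ac: 2/5·45/14 + (-16/13)·(-87/182) = 2217/1183 ≠ 1/6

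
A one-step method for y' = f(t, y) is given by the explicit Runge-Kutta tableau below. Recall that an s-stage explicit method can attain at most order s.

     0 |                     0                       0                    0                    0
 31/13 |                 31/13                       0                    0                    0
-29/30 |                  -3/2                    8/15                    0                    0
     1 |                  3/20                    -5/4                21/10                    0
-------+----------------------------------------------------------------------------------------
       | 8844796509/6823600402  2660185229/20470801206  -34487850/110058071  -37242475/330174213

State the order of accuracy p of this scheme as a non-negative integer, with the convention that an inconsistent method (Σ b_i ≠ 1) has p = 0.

b = (8844796509/6823600402, 2660185229/20470801206, -34487850/110058071, -37242475/330174213)
c = (0, 31/13, -29/30, 1)
Ac = (0, 0, 248/195, -3257/650)
Σ b_i: 8844796509/6823600402·1 + 2660185229/20470801206·1 + (-34487850/110058071)·1 + (-37242475/330174213)·1 = 1 ✓
b·c: 2660185229/20470801206·31/13 + (-34487850/110058071)·(-29/30) + (-37242475/330174213)·1 = 1/2 ✓
b·c²: 2660185229/20470801206·961/169 + (-34487850/110058071)·841/900 + (-37242475/330174213)·1 = 1/3 ✓
b·Ac: (-34487850/110058071)·248/195 + (-37242475/330174213)·(-3257/650) = 1/6 ✓
b·c³: 2660185229/20470801206·29791/2197 + (-34487850/110058071)·(-24389/27000) + (-37242475/330174213)·1 = 497653860913/257535886140 ≠ 1/4 ⇒ order 3.
b·(c∘Ac): (-34487850/110058071)·(-3596/2925) + (-37242475/330174213)·(-3257/650) = 2719701513/2861509846 ≠ 1/8
b·Ac²: (-34487850/110058071)·7688/2535 + (-37242475/330174213)·(-2608847/507000) = -190540416319/515071772280 ≠ 1/12
b·A²c: (-37242475/330174213)·868/325 = -1293058732/4292264769 ≠ 1/24

3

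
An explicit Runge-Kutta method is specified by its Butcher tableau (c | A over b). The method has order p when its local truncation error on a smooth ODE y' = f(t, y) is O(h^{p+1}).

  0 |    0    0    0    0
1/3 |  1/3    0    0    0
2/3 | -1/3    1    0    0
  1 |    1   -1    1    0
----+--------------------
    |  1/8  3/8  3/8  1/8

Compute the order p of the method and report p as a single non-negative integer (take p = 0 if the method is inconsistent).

b = (1/8, 3/8, 3/8, 1/8)
c = (0, 1/3, 2/3, 1)
Ac = (0, 0, 1/3, 1/3)
Σ b_i: 1/8·1 + 3/8·1 + 3/8·1 + 1/8·1 = 1 ✓
b·c: 3/8·1/3 + 3/8·2/3 + 1/8·1 = 1/2 ✓
b·c²: 3/8·1/9 + 3/8·4/9 + 1/8·1 = 1/3 ✓
b·Ac: 3/8·1/3 + 1/8·1/3 = 1/6 ✓
b·c³: 3/8·1/27 + 3/8·8/27 + 1/8·1 = 1/4 ✓
b·(c∘Ac): 3/8·2/9 + 1/8·1/3 = 1/8 ✓
b·Ac²: 3/8·1/9 + 1/8·1/3 = 1/12 ✓
b·A²c: 1/8·1/3 = 1/24 ✓; 4 stages ⇒ order 4.

4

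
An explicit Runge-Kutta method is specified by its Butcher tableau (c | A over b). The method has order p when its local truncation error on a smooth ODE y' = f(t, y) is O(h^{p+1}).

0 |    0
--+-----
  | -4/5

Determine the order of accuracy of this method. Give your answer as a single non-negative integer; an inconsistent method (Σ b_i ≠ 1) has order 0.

0

b = (-4/5)
c = (0)
Σ b_i: (-4/5)·1 = -4/5 ≠ 1 ⇒ order 0.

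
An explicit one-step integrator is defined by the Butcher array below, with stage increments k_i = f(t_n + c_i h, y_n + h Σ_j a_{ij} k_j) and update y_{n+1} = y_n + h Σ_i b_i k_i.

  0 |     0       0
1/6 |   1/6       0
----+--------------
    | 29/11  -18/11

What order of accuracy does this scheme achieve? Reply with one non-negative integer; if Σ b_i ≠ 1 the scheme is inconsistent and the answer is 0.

1

b = (29/11, -18/11)
c = (0, 1/6)
Σ b_i: 29/11·1 + (-18/11)·1 = 1 ✓
b·c: (-18/11)·1/6 = -3/11 ≠ 1/2 ⇒ order 1.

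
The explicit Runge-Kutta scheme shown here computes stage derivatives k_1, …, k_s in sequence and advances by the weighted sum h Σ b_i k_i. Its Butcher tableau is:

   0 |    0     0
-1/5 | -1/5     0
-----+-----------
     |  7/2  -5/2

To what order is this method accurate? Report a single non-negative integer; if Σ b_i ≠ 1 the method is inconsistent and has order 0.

b = (7/2, -5/2)
c = (0, -1/5)
Σ b_i: 7/2·1 + (-5/2)·1 = 1 ✓
b·c: (-5/2)·(-1/5) = 1/2 ✓; 2 stages ⇒ order 2.

2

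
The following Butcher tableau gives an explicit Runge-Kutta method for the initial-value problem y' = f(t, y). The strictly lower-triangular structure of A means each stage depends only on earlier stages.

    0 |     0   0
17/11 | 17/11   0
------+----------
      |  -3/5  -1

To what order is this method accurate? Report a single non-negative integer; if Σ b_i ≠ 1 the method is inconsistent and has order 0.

b = (-3/5, -1)
c = (0, 17/11)
Σ b_i: (-3/5)·1 + (-1)·1 = -8/5 ≠ 1 ⇒ order 0.

0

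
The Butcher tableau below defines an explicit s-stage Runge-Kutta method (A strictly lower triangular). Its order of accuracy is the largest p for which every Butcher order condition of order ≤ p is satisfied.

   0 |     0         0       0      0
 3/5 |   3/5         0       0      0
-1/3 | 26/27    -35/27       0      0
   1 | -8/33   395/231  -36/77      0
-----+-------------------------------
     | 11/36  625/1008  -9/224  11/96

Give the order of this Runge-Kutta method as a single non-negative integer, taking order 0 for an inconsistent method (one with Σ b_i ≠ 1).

b = (11/36, 625/1008, -9/224, 11/96)
c = (0, 3/5, -1/3, 1)
Ac = (0, 0, -7/9, 13/11)
Σ b_i: 11/36·1 + 625/1008·1 + (-9/224)·1 + 11/96·1 = 1 ✓
b·c: 625/1008·3/5 + (-9/224)·(-1/3) + 11/96·1 = 1/2 ✓
b·c²: 625/1008·9/25 + (-9/224)·1/9 + 11/96·1 = 1/3 ✓
b·Ac: (-9/224)·(-7/9) + 11/96·13/11 = 1/6 ✓
b·c³: 625/1008·27/125 + (-9/224)·(-1/27) + 11/96·1 = 1/4 ✓
b·(c∘Ac): (-9/224)·7/27 + 11/96·13/11 = 1/8 ✓
b·Ac²: (-9/224)·(-7/15) + 11/96·31/55 = 1/12 ✓
b·A²c: 11/96·4/11 = 1/24 ✓; 4 stages ⇒ order 4.

4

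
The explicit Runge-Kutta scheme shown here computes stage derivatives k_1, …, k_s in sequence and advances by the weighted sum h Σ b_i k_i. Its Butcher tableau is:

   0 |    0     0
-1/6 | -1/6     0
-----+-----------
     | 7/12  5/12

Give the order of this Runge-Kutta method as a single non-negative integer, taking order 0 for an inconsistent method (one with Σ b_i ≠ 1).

b = (7/12, 5/12)
c = (0, -1/6)
Σ b_i: 7/12·1 + 5/12·1 = 1 ✓
b·c: 5/12·(-1/6) = -5/72 ≠ 1/2 ⇒ order 1.

1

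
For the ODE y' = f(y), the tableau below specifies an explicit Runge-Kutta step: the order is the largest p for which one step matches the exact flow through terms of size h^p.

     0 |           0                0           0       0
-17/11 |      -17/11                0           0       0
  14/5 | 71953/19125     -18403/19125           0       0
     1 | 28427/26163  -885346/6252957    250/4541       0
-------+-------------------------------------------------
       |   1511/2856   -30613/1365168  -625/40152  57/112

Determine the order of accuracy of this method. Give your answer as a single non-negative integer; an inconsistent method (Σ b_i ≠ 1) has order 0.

4

b = (1511/2856, -30613/1365168, -625/40152, 57/112)
c = (0, -17/11, 14/5, 1)
Ac = (0, 0, 1673/1125, 574/1539)
Σ b_i: 1511/2856·1 + (-30613/1365168)·1 + (-625/40152)·1 + 57/112·1 = 1 ✓
b·c: (-30613/1365168)·(-17/11) + (-625/40152)·14/5 + 57/112·1 = 1/2 ✓
b·c²: (-30613/1365168)·289/121 + (-625/40152)·196/25 + 57/112·1 = 1/3 ✓
b·Ac: (-625/40152)·1673/1125 + 57/112·574/1539 = 1/6 ✓
b·c³: (-30613/1365168)·(-4913/1331) + (-625/40152)·2744/125 + 57/112·1 = 1/4 ✓
b·(c∘Ac): (-625/40152)·23422/5625 + 57/112·574/1539 = 1/8 ✓
b·Ac²: (-625/40152)·(-28441/12375) + 57/112·1582/16929 = 1/12 ✓
b·A²c: 57/112·14/171 = 1/24 ✓; 4 stages ⇒ order 4.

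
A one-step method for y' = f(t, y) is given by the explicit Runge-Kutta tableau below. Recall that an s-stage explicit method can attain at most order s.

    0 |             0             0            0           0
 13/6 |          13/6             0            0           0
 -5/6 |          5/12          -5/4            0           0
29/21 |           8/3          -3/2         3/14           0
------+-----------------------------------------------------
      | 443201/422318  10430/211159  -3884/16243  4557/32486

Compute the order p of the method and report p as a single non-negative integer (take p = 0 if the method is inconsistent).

3

b = (443201/422318, 10430/211159, -3884/16243, 4557/32486)
c = (0, 13/6, -5/6, 29/21)
Ac = (0, 0, -65/24, -24/7)
Σ b_i: 443201/422318·1 + 10430/211159·1 + (-3884/16243)·1 + 4557/32486·1 = 1 ✓
b·c: 10430/211159·13/6 + (-3884/16243)·(-5/6) + 4557/32486·29/21 = 1/2 ✓
b·c²: 10430/211159·169/36 + (-3884/16243)·25/36 + 4557/32486·841/441 = 1/3 ✓
b·Ac: (-3884/16243)·(-65/24) + 4557/32486·(-24/7) = 1/6 ✓
b·c³: 10430/211159·2197/216 + (-3884/16243)·(-125/216) + 4557/32486·24389/9261 = 4134983/4093236 ≠ 1/4 ⇒ order 3.
b·(c∘Ac): (-3884/16243)·325/144 + 4557/32486·(-232/49) = -703943/584748 ≠ 1/8
b·Ac²: (-3884/16243)·(-845/144) + 4557/32486·(-193/28) = 510203/1169496 ≠ 1/12
b·A²c: 4557/32486·(-65/112) = -42315/519776 ≠ 1/24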